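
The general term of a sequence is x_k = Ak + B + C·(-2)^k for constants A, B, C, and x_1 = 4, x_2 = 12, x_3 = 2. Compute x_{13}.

-8162

The three given values yield: A + B - 2C = 4; 2A + B + 4C = 12; 3A + B - 8C = 2.
Subtracting the first from the second: A + 6C = 8.
Subtracting the second from the third: A - 12C = -10.
Solving: C = 1, A = 2, then B = 4.
Hence x_{13} = 2·13 + 4 + 1·(-8192) = -8162.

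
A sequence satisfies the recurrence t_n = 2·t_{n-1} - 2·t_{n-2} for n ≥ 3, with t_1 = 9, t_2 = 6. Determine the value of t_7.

Compute successive terms:
t_3 = -6, t_4 = -24, t_5 = -36, t_6 = -24, t_7 = 24.

24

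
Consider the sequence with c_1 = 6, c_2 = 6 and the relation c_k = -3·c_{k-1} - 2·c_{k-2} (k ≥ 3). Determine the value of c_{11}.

-12270

Compute successive terms:
c_3 = -30, c_4 = 78, c_5 = -174, c_6 = 366, c_7 = -750, c_8 = 1518, c_9 = -3054, c_{10} = 6126, c_{11} = -12270.
(Characteristic roots are -1 and -2.)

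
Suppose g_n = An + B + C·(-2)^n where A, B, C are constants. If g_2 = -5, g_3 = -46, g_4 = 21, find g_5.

-128

Plug in n = 2, 3, 4: 2A + B + 4C = -5; 3A + B - 8C = -46; 4A + B + 16C = 21.
Subtracting the first from the second: A - 12C = -41.
Subtracting the second from the third: A + 24C = 67.
Solving: C = 3, A = -5, then B = -7.
So g_n = -5·n + (-7) + 3·(-2)^n; at n=5 this is -128.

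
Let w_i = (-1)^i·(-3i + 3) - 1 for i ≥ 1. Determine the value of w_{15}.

41

(-1)^15 = -1; -3i + 3 at i=15 is -42; so w_{15} = 41.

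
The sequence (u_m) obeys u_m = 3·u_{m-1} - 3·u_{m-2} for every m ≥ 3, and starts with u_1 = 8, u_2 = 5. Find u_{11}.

2673

u_3 = -9; u_4 = -42; u_5 = -99; u_6 = -171; u_7 = -216; u_8 = -135; u_9 = 243; u_{10} = 1134; u_{11} = 2673.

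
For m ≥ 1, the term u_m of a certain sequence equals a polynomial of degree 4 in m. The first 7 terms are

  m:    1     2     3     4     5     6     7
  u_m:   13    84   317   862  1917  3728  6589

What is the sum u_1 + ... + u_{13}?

1st diffs: 71, 233, 545, 1055, 1811, 2861.
2nd diffs: 162, 312, 510, 756, 1050.
3rd diffs: 150, 198, 246, 294.
4th diffs: 48, 48, 48 (constant).
So u_m = 2m^4 + 5m^3 + m^2 + 3m + 2.
Continuing: …, 10842, 16877, 25132, 36093, …, u_{13} = 68317.
Summing m = 1..13 (13 terms) gives 221065.

221065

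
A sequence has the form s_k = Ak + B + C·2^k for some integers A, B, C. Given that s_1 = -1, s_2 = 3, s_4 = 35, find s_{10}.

Plug in k = 1, 2, 4: A + B + 2C = -1; 2A + B + 4C = 3; 4A + B + 16C = 35.
Subtracting the first from the second: A + 2C = 4.
Subtracting the second from the third: 2A + 12C = 32.
Solving: C = 3, A = -2, then B = -5.
So s_k = -2·k + (-5) + 3·2^k; at k=10 this is 3047.

3047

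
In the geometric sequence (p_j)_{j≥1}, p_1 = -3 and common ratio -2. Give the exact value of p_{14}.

24576

p_j = (-3)·(-2)^(j-1).
p_{14} = (-3)·(-2)^13 = 24576.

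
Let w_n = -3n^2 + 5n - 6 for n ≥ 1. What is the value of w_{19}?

-994

w_{19} = -3·19^2 + 5·19 - 6 = -994.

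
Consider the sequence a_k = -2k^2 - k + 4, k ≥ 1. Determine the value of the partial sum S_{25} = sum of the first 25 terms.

Over k = 1..25: Σk = 325, Σk² = 5525.
Total = (-2)·5525 + (-1)·325 + (4)·25 = -11275.

-11275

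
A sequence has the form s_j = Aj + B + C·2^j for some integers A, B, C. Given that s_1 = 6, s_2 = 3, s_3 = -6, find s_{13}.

-24528

Write the equations: A + B + 2C = 6; 2A + B + 4C = 3; 3A + B + 8C = -6.
Subtracting the first from the second: A + 2C = -3.
Subtracting the second from the third: A + 4C = -9.
Solving: C = -3, A = 3, then B = 9.
Therefore s_{13} = 39 + 9 + (-3)·8192 = -24528.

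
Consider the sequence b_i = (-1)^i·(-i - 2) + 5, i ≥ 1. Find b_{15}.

(-1)^15 = -1; -i - 2 at i=15 is -17; so b_{15} = 22.

22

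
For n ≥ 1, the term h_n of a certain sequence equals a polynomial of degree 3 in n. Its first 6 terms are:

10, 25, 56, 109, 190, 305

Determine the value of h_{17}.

1st diffs: 15, 31, 53, 81, 115.
2nd diffs: 16, 22, 28, 34.
3rd diffs: 6, 6, 6 (constant).
Newton forward-difference form: h_n = 10 + 15·C(n-1,1) + 16·C(n-1,2) + 6·C(n-1,3).
At n = 17: n-1 = 16, so h_{17} = 10 + 240 + 1920 + 3360 = 5530.

5530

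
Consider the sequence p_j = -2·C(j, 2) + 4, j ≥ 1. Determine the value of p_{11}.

-106

C(11, 2) = 55, so p_{11} = -106.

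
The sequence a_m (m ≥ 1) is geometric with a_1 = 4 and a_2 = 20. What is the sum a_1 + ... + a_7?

78124

Common ratio r = 5.
a_m = 4·5^(m-1).
S = 4·(5^7 - 1)/(5 - 1) = 4·(78125 - 1)/(4) = 78124.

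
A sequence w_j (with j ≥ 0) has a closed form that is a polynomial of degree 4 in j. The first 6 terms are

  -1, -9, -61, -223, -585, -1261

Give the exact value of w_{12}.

1st diffs: -8, -52, -162, -362, -676.
2nd diffs: -44, -110, -200, -314.
3rd diffs: -66, -90, -114.
4th diffs: -24, -24 (constant).
Newton forward-difference form: w_j = -1 + (-8)·C(j,1) + (-44)·C(j,2) + (-66)·C(j,3) + (-24)·C(j,4).
At j = 12: j = 12, so w_{12} = -1 - 96 - 2904 - 14520 - 11880 = -29401.

-29401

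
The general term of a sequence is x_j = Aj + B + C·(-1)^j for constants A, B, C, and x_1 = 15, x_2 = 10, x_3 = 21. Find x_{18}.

The three given values yield: A + B - C = 15; 2A + B + C = 10; 3A + B - C = 21.
Subtracting the first from the second: A + 2C = -5.
Subtracting the second from the third: A - 2C = 11.
Solving: C = -4, A = 3, then B = 8.
Therefore x_{18} = 54 + 8 + (-4)·1 = 58.

58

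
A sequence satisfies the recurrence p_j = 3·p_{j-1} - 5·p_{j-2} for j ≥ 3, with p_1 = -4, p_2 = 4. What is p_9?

-832

Iterate the recurrence:
p_3 = 32;  p_4 = 76;  p_5 = 68;  p_6 = -176;  p_7 = -868;  p_8 = -1724;  p_9 = -832.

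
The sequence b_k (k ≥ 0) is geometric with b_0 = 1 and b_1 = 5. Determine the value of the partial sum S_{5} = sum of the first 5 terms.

781

Common ratio r = 5.
b_k = 1·5^(k-0).
S = 1·(5^5 - 1)/(5 - 1) = 1·(3125 - 1)/(4) = 781.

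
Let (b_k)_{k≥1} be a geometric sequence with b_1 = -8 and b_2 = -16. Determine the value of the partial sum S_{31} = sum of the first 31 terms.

Common ratio r = 2.
b_k = (-8)·2^(k-1).
S = (-8)·(2^31 - 1)/(2 - 1) = (-8)·(2147483648 - 1)/(1) = -17179869176.

-17179869176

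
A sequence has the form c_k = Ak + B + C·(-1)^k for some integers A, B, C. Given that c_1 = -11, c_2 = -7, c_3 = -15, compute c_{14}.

Write the equations: A + B - C = -11; 2A + B + C = -7; 3A + B - C = -15.
Subtracting the first from the second: A + 2C = 4.
Subtracting the second from the third: A - 2C = -8.
Solving: C = 3, A = -2, then B = -6.
Therefore c_{14} = -28 + (-6) + 3·1 = -31.

-31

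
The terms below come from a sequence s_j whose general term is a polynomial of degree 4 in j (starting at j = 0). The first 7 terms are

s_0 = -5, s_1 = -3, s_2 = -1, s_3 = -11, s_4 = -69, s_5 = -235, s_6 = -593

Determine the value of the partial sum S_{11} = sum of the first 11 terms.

-14993

1st diffs: 2, 2, -10, -58, -166, -358.
2nd diffs: 0, -12, -48, -108, -192.
3rd diffs: -12, -36, -60, -84.
4th diffs: -24, -24, -24 (constant).
Newton forward-difference form: s_j = -5 + 2·C(j,1) + (-12)·C(j,3) + (-24)·C(j,4).
Continuing: -1251, -2341, -4019, -6465.
Summing j = 0..10 (11 terms) gives -14993.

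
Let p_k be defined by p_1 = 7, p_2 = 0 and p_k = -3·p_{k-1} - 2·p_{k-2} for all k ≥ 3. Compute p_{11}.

p_3 = -14, p_4 = 42, p_5 = -98, p_6 = 210, p_7 = -434, p_8 = 882, p_9 = -1778, p_{10} = 3570, p_{11} = -7154.
(Characteristic roots are -1 and -2.)

-7154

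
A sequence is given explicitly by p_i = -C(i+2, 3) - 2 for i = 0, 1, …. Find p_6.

-58

C(8, 3) = 56, so p_6 = -58.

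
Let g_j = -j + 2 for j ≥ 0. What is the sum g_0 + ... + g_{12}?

Over j = 0..12: Σj = 78.
Total = (-1)·78 + (2)·13 = -52.

-52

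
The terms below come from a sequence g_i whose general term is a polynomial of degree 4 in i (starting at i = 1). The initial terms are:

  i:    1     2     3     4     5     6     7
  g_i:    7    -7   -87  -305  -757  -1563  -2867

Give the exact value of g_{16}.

1st diffs: -14, -80, -218, -452, -806, -1304.
2nd diffs: -66, -138, -234, -354, -498.
3rd diffs: -72, -96, -120, -144.
4th diffs: -24, -24, -24 (constant).
Newton forward-difference form: g_i = 7 + (-14)·C(i-1,1) + (-66)·C(i-1,2) + (-72)·C(i-1,3) + (-24)·C(i-1,4).
At i = 16: i-1 = 15, so g_{16} = 7 - 210 - 6930 - 32760 - 32760 = -72653.

-72653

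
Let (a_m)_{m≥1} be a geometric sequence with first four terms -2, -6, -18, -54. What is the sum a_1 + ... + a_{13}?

-1594322

Common ratio r = 3.
a_m = (-2)·3^(m-1).
S = (-2)·(3^13 - 1)/(3 - 1) = (-2)·(1594323 - 1)/(2) = -1594322.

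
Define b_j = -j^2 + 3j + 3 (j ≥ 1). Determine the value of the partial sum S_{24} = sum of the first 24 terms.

Over j = 1..24: Σj = 300, Σj² = 4900.
Total = (-1)·4900 + (3)·300 + (3)·24 = -3928.

-3928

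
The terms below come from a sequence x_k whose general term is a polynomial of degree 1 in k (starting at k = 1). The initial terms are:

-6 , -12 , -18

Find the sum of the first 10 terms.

1st diffs: -6, -6 (constant).
So x_k = -6k.
Continuing: …, -24, -30, -36, -42, …, x_{10} = -60.
Summing k = 1..10 (10 terms) gives -330.

-330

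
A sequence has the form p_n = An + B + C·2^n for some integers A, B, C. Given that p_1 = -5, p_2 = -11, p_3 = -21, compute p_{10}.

-2067

The three given values yield: A + B + 2C = -5; 2A + B + 4C = -11; 3A + B + 8C = -21.
Subtracting the first from the second: A + 2C = -6.
Subtracting the second from the third: A + 4C = -10.
Solving: C = -2, A = -2, then B = 1.
Hence p_{10} = -2·10 + 1 + (-2)·1024 = -2067.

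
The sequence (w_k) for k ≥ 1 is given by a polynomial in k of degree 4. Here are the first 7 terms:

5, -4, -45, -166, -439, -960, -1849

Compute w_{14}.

1st diffs: -9, -41, -121, -273, -521, -889.
2nd diffs: -32, -80, -152, -248, -368.
3rd diffs: -48, -72, -96, -120.
4th diffs: -24, -24, -24 (constant).
Newton forward-difference form: w_k = 5 + (-9)·C(k-1,1) + (-32)·C(k-1,2) + (-48)·C(k-1,3) + (-24)·C(k-1,4).
At k = 14: k-1 = 13, so w_{14} = 5 - 117 - 2496 - 13728 - 17160 = -33496.

-33496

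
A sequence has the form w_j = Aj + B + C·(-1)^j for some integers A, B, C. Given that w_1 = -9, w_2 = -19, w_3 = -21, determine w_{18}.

-115

Plug in j = 1, 2, 3: A + B - C = -9; 2A + B + C = -19; 3A + B - C = -21.
Subtracting the first from the second: A + 2C = -10.
Subtracting the second from the third: A - 2C = -2.
Solving: C = -2, A = -6, then B = -5.
So w_j = -6·j + (-5) + (-2)·(-1)^j; at j=18 this is -115.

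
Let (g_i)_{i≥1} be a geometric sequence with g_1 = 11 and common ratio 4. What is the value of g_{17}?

g_i = 11·4^(i-1).
g_{17} = 11·4^16 = 47244640256.

47244640256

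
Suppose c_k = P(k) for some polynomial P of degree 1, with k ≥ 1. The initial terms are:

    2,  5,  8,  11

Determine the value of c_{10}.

1st diffs: 3, 3, 3 (constant).
So c_k = 3k - 1.
Evaluating at k = 10 gives c_{10} = 29.

29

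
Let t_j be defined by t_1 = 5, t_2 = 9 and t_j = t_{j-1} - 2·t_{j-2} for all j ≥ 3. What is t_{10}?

-123

Step forward from the initial values:
t_3 = -1; t_4 = -19; t_5 = -17; t_6 = 21; t_7 = 55; t_8 = 13; t_9 = -97; t_{10} = -123.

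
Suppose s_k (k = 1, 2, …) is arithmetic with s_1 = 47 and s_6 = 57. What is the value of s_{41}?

Common difference d = (57 - 47) / (6 - 1) = 2.
s_k = 47 + (k - 1)·2.
s_{41} = 47 + 40·2 = 127.

127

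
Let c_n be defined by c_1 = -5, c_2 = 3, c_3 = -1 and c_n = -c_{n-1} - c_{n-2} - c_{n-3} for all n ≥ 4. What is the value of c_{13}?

c_4 = 3, c_5 = -5, c_6 = 3, c_7 = -1, c_8 = 3, c_9 = -5, c_{10} = 3, c_{11} = -1, c_{12} = 3, c_{13} = -5.

-5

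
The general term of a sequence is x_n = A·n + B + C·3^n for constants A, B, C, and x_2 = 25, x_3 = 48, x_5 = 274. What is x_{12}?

531507

The three given values yield: 2A + B + 9C = 25; 3A + B + 27C = 48; 5A + B + 243C = 274.
Subtracting the first from the second: A + 18C = 23.
Subtracting the second from the third: 2A + 216C = 226.
Solving: C = 1, A = 5, then B = 6.
Hence x_{12} = 5·12 + 6 + 1·531441 = 531507.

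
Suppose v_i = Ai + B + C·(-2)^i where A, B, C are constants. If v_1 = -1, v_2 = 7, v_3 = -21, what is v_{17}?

Plug in i = 1, 2, 3: A + B - 2C = -1; 2A + B + 4C = 7; 3A + B - 8C = -21.
Subtracting the first from the second: A + 6C = 8.
Subtracting the second from the third: A - 12C = -28.
Solving: C = 2, A = -4, then B = 7.
So v_i = -4·i + 7 + 2·(-2)^i; at i=17 this is -262205.

-262205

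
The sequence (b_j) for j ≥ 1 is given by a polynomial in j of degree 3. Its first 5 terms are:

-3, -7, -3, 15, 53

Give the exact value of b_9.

1st diffs: -4, 4, 18, 38.
2nd diffs: 8, 14, 20.
3rd diffs: 6, 6 (constant).
Newton forward-difference form: b_j = -3 + (-4)·C(j-1,1) + 8·C(j-1,2) + 6·C(j-1,3).
At j = 9: j-1 = 8, so b_9 = -3 - 32 + 224 + 336 = 525.

525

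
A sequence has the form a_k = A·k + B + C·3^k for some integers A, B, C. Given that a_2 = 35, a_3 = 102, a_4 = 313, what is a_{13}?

6377236

The three given values yield: 2A + B + 9C = 35; 3A + B + 27C = 102; 4A + B + 81C = 313.
Subtracting the first from the second: A + 18C = 67.
Subtracting the second from the third: A + 54C = 211.
Solving: C = 4, A = -5, then B = 9.
Hence a_{13} = -5·13 + 9 + 4·1594323 = 6377236.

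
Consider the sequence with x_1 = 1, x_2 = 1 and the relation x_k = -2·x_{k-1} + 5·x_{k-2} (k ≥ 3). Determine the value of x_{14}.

-898199

Step forward from the initial values:
x_3 = 3, x_4 = -1, x_5 = 17, …, x_{11} = 21923, x_{12} = -75441, x_{13} = 260497, x_{14} = -898199.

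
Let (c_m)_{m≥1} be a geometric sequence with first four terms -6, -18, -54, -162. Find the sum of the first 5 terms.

Common ratio r = 3.
c_m = (-6)·3^(m-1).
S = (-6)·(3^5 - 1)/(3 - 1) = (-6)·(243 - 1)/(2) = -726.

-726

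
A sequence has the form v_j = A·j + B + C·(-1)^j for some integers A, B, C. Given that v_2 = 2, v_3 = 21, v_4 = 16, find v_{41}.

The three given values yield: 2A + B + C = 2; 3A + B - C = 21; 4A + B + C = 16.
Subtracting the first from the second: A - 2C = 19.
Subtracting the second from the third: A + 2C = -5.
Solving: C = -6, A = 7, then B = -6.
Hence v_{41} = 7·41 + (-6) + (-6)·(-1) = 287.

287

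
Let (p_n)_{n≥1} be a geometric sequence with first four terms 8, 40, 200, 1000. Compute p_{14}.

Common ratio r = 5.
p_n = 8·5^(n-1).
p_{14} = 8·5^13 = 9765625000.

9765625000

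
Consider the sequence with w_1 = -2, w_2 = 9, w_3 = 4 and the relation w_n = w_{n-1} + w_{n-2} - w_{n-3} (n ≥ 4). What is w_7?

16

w_4 = 15, w_5 = 10, w_6 = 21, w_7 = 16.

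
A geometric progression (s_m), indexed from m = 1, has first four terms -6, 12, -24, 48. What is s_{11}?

-6144

Common ratio r = -2.
s_m = (-6)·(-2)^(m-1).
s_{11} = (-6)·(-2)^10 = -6144.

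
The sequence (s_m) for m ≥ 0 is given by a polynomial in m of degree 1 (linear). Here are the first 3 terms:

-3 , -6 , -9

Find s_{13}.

1st diffs: -3, -3 (constant).
So s_m = -3m - 3.
Evaluating at m = 13 gives s_{13} = -42.

-42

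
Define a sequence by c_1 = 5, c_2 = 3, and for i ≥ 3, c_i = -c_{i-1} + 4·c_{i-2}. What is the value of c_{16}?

c_3 = 17, c_4 = -5, c_5 = 73, …, c_{13} = 93865, c_{14} = -237117, c_{15} = 612577, c_{16} = -1561045.

-1561045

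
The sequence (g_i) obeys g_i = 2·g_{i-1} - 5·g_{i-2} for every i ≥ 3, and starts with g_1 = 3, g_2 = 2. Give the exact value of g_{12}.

20728

g_3 = -11; g_4 = -32; g_5 = -9; g_6 = 142; g_7 = 329; g_8 = -52; g_9 = -1749; g_{10} = -3238; g_{11} = 2269; g_{12} = 20728.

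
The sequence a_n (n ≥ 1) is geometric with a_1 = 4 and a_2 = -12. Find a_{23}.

Common ratio r = -3.
a_n = 4·(-3)^(n-1).
a_{23} = 4·(-3)^22 = 125524238436.

125524238436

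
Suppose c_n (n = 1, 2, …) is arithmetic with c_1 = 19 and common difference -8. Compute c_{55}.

c_n = 19 + (n - 1)·(-8).
c_{55} = 19 + 54·(-8) = -413.

-413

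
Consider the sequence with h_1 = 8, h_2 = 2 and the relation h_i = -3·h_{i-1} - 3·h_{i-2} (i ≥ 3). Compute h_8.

-54

Compute successive terms:
h_3 = -30;  h_4 = 84;  h_5 = -162;  h_6 = 234;  h_7 = -216;  h_8 = -54.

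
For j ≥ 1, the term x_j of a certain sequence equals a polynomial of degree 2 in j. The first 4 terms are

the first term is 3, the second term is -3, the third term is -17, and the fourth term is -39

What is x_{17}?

-1053

1st diffs: -6, -14, -22.
2nd diffs: -8, -8 (constant).
So x_j = -4j^2 + 6j + 1.
Evaluating at j = 17 gives x_{17} = -1053.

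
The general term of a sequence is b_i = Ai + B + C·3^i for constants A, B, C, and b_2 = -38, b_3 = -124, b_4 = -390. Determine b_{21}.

-52301765932

Plug in i = 2, 3, 4: 2A + B + 9C = -38; 3A + B + 27C = -124; 4A + B + 81C = -390.
Subtracting the first from the second: A + 18C = -86.
Subtracting the second from the third: A + 54C = -266.
Solving: C = -5, A = 4, then B = -1.
Therefore b_{21} = 84 + (-1) + (-5)·10460353203 = -52301765932.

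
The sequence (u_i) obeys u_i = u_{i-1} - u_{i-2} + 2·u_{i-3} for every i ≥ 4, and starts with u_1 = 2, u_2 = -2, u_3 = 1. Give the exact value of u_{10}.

Applying the relation repeatedly:
u_4 = 7  u_5 = 2  u_6 = -3  u_7 = 9  u_8 = 16  u_9 = 1  u_{10} = 3.

3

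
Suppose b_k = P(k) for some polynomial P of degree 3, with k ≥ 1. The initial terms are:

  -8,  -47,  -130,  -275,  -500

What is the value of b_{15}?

-11110

1st diffs: -39, -83, -145, -225.
2nd diffs: -44, -62, -80.
3rd diffs: -18, -18 (constant).
Newton forward-difference form: b_k = -8 + (-39)·C(k-1,1) + (-44)·C(k-1,2) + (-18)·C(k-1,3).
At k = 15: k-1 = 14, so b_{15} = -8 - 546 - 4004 - 6552 = -11110.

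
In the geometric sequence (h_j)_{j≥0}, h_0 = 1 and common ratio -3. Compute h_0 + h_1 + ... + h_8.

4921

h_j = 1·(-3)^(j-0).
S = 1·((-3)^9 - 1)/(-3 - 1) = 1·(-19683 - 1)/(-4) = 4921.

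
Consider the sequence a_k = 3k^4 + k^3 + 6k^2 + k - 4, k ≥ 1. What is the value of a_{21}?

595367

a_{21} = 3·21^4 + 1·21^3 + 6·21^2 + 1·21 - 4 = 595367.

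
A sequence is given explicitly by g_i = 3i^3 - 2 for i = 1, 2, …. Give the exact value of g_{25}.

g_{25} = 3·25^3 - 2 = 46873.

46873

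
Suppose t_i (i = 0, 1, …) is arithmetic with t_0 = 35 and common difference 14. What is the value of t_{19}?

t_i = 35 + (i - 0)·14.
t_{19} = 35 + 19·14 = 301.

301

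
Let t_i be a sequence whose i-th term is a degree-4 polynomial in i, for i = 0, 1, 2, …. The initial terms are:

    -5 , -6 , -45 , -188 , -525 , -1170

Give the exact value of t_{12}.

-28925

1st diffs: -1, -39, -143, -337, -645.
2nd diffs: -38, -104, -194, -308.
3rd diffs: -66, -90, -114.
4th diffs: -24, -24 (constant).
Newton forward-difference form: t_i = -5 + (-1)·C(i,1) + (-38)·C(i,2) + (-66)·C(i,3) + (-24)·C(i,4).
At i = 12: i = 12, so t_{12} = -5 - 12 - 2508 - 14520 - 11880 = -28925.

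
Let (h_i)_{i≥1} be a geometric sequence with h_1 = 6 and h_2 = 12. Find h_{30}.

Common ratio r = 2.
h_i = 6·2^(i-1).
h_{30} = 6·2^29 = 3221225472.

3221225472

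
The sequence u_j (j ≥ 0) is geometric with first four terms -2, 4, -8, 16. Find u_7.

Common ratio r = -2.
u_j = (-2)·(-2)^(j-0).
u_7 = (-2)·(-2)^7 = 256.

256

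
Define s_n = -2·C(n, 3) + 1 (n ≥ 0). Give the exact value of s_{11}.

C(11, 3) = 165, so s_{11} = -329.

-329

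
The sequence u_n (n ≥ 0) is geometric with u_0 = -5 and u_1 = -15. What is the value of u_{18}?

-1937102445

Common ratio r = 3.
u_n = (-5)·3^(n-0).
u_{18} = (-5)·3^18 = -1937102445.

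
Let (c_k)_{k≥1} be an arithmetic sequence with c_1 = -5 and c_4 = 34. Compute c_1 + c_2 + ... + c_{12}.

798

Common difference d = (34 - (-5)) / (4 - 1) = 13.
c_k = -5 + (k - 1)·13.
c_{12} = 138; S = 12·(-5 + 138)/2 = 798.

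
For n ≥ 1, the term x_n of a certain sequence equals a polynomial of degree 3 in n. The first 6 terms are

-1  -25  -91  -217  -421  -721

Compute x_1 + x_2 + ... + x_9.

-6669

1st diffs: -24, -66, -126, -204, -300.
2nd diffs: -42, -60, -78, -96.
3rd diffs: -18, -18, -18 (constant).
So x_n = -3n^3 - 3n^2 + 6n - 1.
Continuing: -1135, -1681, -2377.
Summing n = 1..9 (9 terms) gives -6669.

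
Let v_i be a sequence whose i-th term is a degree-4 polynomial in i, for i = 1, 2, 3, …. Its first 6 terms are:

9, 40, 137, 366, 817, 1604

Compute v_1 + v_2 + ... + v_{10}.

1st diffs: 31, 97, 229, 451, 787.
2nd diffs: 66, 132, 222, 336.
3rd diffs: 66, 90, 114.
4th diffs: 24, 24 (constant).
Newton forward-difference form: v_i = 9 + 31·C(i-1,1) + 66·C(i-1,2) + 66·C(i-1,3) + 24·C(i-1,4).
Continuing: 2865, 4762, 7481, 11232.
Summing i = 1..10 (10 terms) gives 29313.

29313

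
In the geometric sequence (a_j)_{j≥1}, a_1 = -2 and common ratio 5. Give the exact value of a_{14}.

-2441406250

a_j = (-2)·5^(j-1).
a_{14} = (-2)·5^13 = -2441406250.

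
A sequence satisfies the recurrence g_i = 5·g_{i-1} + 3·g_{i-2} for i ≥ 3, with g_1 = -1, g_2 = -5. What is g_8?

-146165

Applying the relation repeatedly:
g_3 = -28; g_4 = -155; g_5 = -859; g_6 = -4760; g_7 = -26377; g_8 = -146165.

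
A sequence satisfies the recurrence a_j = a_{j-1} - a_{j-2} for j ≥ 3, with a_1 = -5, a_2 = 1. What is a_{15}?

6

a_3 = 6; a_4 = 5; a_5 = -1; …; a_{12} = -6; a_{13} = -5; a_{14} = 1; a_{15} = 6.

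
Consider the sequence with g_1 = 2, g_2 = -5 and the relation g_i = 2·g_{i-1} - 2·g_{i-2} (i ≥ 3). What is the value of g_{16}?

1152

Iterate the recurrence:
g_3 = -14; g_4 = -18; g_5 = -8; …; g_{13} = -128; g_{14} = 320; g_{15} = 896; g_{16} = 1152.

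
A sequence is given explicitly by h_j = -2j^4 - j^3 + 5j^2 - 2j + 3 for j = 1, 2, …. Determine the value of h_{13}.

h_{13} = -2·13^4 - 1·13^3 + 5·13^2 - 2·13 + 3 = -58497.

-58497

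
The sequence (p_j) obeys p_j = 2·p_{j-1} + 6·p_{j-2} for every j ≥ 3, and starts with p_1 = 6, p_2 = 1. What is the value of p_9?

Iterate the recurrence:
p_3 = 38;  p_4 = 82;  p_5 = 392;  p_6 = 1276;  p_7 = 4904;  p_8 = 17464;  p_9 = 64352.

64352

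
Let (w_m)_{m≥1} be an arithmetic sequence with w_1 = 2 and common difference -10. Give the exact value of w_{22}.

w_m = 2 + (m - 1)·(-10).
w_{22} = 2 + 21·(-10) = -208.

-208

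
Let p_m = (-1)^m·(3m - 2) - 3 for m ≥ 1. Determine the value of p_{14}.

(-1)^14 = 1; 3m - 2 at m=14 is 40; so p_{14} = 37.

37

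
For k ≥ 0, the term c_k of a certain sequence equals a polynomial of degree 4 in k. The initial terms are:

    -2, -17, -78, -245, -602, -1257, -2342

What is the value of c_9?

-9857

1st diffs: -15, -61, -167, -357, -655, -1085.
2nd diffs: -46, -106, -190, -298, -430.
3rd diffs: -60, -84, -108, -132.
4th diffs: -24, -24, -24 (constant).
Newton forward-difference form: c_k = -2 + (-15)·C(k,1) + (-46)·C(k,2) + (-60)·C(k,3) + (-24)·C(k,4).
At k = 9: k = 9, so c_9 = -2 - 135 - 1656 - 5040 - 3024 = -9857.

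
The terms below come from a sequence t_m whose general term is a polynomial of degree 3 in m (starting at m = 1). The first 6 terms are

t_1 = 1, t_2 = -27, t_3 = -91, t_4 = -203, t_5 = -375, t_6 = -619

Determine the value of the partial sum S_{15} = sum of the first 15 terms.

-35685

1st diffs: -28, -64, -112, -172, -244.
2nd diffs: -36, -48, -60, -72.
3rd diffs: -12, -12, -12 (constant).
So t_m = -2m^3 - 6m^2 + 4m + 5.
Continuing: …, -947, -1371, -1903, -2555, …, t_{15} = -8035.
Summing m = 1..15 (15 terms) gives -35685.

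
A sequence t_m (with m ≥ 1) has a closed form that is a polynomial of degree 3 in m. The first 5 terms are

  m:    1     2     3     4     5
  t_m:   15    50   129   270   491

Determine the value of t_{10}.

3426

1st diffs: 35, 79, 141, 221.
2nd diffs: 44, 62, 80.
3rd diffs: 18, 18 (constant).
Newton forward-difference form: t_m = 15 + 35·C(m-1,1) + 44·C(m-1,2) + 18·C(m-1,3).
At m = 10: m-1 = 9, so t_{10} = 15 + 315 + 1584 + 1512 = 3426.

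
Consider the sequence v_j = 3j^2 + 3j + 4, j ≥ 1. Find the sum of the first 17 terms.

5882

Over j = 1..17: Σj = 153, Σj² = 1785.
Total = (3)·1785 + (3)·153 + (4)·17 = 5882.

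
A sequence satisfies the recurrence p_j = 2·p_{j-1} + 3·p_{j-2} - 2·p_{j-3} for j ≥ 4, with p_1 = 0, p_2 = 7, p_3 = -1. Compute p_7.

227

Iterate the recurrence:
p_4 = 19, p_5 = 21, p_6 = 101, p_7 = 227.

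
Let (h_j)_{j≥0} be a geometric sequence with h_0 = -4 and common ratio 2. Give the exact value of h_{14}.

-65536

h_j = (-4)·2^(j-0).
h_{14} = (-4)·2^14 = -65536.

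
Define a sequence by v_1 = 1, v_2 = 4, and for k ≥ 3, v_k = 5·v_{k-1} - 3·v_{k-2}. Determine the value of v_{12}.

8573203

Compute successive terms:
v_3 = 17;  v_4 = 73;  v_5 = 314;  v_6 = 1351;  v_7 = 5813;  v_8 = 25012;  v_9 = 107621;  v_{10} = 463069;  v_{11} = 1992482;  v_{12} = 8573203.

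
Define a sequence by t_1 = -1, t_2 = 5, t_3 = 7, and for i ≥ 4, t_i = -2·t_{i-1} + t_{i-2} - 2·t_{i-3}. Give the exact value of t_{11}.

5447

Compute successive terms:
t_4 = -7, t_5 = 11, t_6 = -43, t_7 = 111, t_8 = -287, t_9 = 771, t_{10} = -2051, t_{11} = 5447.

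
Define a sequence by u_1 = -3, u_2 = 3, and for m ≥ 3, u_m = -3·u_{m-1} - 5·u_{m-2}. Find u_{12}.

u_3 = 6;  u_4 = -33;  u_5 = 69;  u_6 = -42;  u_7 = -219;  u_8 = 867;  u_9 = -1506;  u_{10} = 183;  u_{11} = 6981;  u_{12} = -21858.

-21858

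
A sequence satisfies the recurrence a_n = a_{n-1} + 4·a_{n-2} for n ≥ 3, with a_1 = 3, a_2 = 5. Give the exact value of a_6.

253

Compute successive terms:
a_3 = 17  a_4 = 37  a_5 = 105  a_6 = 253.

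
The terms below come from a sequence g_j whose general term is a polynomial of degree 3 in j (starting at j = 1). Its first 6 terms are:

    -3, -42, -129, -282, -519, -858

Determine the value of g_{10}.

-3594

1st diffs: -39, -87, -153, -237, -339.
2nd diffs: -48, -66, -84, -102.
3rd diffs: -18, -18, -18 (constant).
Newton forward-difference form: g_j = -3 + (-39)·C(j-1,1) + (-48)·C(j-1,2) + (-18)·C(j-1,3).
At j = 10: j-1 = 9, so g_{10} = -3 - 351 - 1728 - 1512 = -3594.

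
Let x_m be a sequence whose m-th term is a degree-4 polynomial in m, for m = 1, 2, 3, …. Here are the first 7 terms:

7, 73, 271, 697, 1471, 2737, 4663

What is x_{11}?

23167

1st diffs: 66, 198, 426, 774, 1266, 1926.
2nd diffs: 132, 228, 348, 492, 660.
3rd diffs: 96, 120, 144, 168.
4th diffs: 24, 24, 24 (constant).
Newton forward-difference form: x_m = 7 + 66·C(m-1,1) + 132·C(m-1,2) + 96·C(m-1,3) + 24·C(m-1,4).
At m = 11: m-1 = 10, so x_{11} = 7 + 660 + 5940 + 11520 + 5040 = 23167.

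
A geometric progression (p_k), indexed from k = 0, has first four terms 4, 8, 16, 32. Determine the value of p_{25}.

134217728

Common ratio r = 2.
p_k = 4·2^(k-0).
p_{25} = 4·2^25 = 134217728.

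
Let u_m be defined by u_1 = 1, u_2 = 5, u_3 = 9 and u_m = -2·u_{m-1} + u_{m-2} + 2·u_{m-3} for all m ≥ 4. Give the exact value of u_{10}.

-1355

Iterate the recurrence:
u_4 = -11  u_5 = 41  u_6 = -75  u_7 = 169  u_8 = -331  u_9 = 681  u_{10} = -1355.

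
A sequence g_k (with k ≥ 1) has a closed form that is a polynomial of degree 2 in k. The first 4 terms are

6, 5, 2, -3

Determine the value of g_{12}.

-115

1st diffs: -1, -3, -5.
2nd diffs: -2, -2 (constant).
Newton forward-difference form: g_k = 6 + (-1)·C(k-1,1) + (-2)·C(k-1,2).
At k = 12: k-1 = 11, so g_{12} = 6 - 11 - 110 = -115.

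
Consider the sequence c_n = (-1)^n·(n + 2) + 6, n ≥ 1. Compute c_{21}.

-17

(-1)^21 = -1; n + 2 at n=21 is 23; so c_{21} = -17.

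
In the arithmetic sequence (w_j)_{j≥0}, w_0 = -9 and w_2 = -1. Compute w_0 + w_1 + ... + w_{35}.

2196

Common difference d = (-1 - (-9)) / (2 - 0) = 4.
w_j = -9 + (j - 0)·4.
w_{35} = 131; S = 36·(-9 + 131)/2 = 2196.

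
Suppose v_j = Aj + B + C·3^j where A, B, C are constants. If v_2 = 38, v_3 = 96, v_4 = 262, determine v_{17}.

Plug in j = 2, 3, 4: 2A + B + 9C = 38; 3A + B + 27C = 96; 4A + B + 81C = 262.
Subtracting the first from the second: A + 18C = 58.
Subtracting the second from the third: A + 54C = 166.
Solving: C = 3, A = 4, then B = 3.
Therefore v_{17} = 68 + 3 + 3·129140163 = 387420560.

387420560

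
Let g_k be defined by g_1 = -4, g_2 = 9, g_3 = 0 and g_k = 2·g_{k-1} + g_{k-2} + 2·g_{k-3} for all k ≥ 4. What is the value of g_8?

289

g_4 = 1; g_5 = 20; g_6 = 41; g_7 = 104; g_8 = 289.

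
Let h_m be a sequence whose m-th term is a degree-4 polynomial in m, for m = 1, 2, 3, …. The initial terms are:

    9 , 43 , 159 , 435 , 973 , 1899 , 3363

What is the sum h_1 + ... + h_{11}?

1st diffs: 34, 116, 276, 538, 926, 1464.
2nd diffs: 82, 160, 262, 388, 538.
3rd diffs: 78, 102, 126, 150.
4th diffs: 24, 24, 24 (constant).
Newton forward-difference form: h_m = 9 + 34·C(m-1,1) + 82·C(m-1,2) + 78·C(m-1,3) + 24·C(m-1,4).
Continuing: 5539, 8625, 12843, 18439.
Summing m = 1..11 (11 terms) gives 52327.

52327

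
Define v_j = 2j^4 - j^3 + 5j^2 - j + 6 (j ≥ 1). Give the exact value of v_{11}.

v_{11} = 2·11^4 - 1·11^3 + 5·11^2 - 1·11 + 6 = 28551.

28551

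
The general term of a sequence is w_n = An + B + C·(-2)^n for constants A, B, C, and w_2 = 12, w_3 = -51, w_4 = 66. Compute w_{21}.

Write the equations: 2A + B + 4C = 12; 3A + B - 8C = -51; 4A + B + 16C = 66.
Subtracting the first from the second: A - 12C = -63.
Subtracting the second from the third: A + 24C = 117.
Solving: C = 5, A = -3, then B = -2.
Hence w_{21} = -3·21 + (-2) + 5·(-2097152) = -10485825.

-10485825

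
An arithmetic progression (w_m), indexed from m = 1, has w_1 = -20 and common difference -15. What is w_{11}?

w_m = -20 + (m - 1)·(-15).
w_{11} = -20 + 10·(-15) = -170.

-170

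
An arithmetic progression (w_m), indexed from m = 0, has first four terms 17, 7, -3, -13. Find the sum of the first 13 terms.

-559

Common difference d = -10.
w_m = 17 + (m - 0)·(-10).
w_{12} = -103; S = 13·(17 + (-103))/2 = -559.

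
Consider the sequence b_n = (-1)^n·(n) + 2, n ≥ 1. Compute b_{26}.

(-1)^26 = 1; n at n=26 is 26; so b_{26} = 28.

28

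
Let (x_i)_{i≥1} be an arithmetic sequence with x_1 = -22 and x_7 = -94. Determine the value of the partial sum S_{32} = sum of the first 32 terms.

-6656

Common difference d = (-94 - (-22)) / (7 - 1) = -12.
x_i = -22 + (i - 1)·(-12).
x_{32} = -394; S = 32·(-22 + (-394))/2 = -6656.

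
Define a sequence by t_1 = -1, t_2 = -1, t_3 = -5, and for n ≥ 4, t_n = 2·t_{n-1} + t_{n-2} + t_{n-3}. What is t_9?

-1271

Step forward from the initial values:
t_4 = -12  t_5 = -30  t_6 = -77  t_7 = -196  t_8 = -499  t_9 = -1271.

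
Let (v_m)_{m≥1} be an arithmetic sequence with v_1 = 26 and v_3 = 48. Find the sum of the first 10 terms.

Common difference d = (48 - 26) / (3 - 1) = 11.
v_m = 26 + (m - 1)·11.
v_{10} = 125; S = 10·(26 + 125)/2 = 755.

755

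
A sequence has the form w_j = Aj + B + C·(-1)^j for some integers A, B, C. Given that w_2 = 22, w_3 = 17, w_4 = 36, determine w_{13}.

The three given values yield: 2A + B + C = 22; 3A + B - C = 17; 4A + B + C = 36.
Subtracting the first from the second: A - 2C = -5.
Subtracting the second from the third: A + 2C = 19.
Solving: C = 6, A = 7, then B = 2.
Hence w_{13} = 7·13 + 2 + 6·(-1) = 87.

87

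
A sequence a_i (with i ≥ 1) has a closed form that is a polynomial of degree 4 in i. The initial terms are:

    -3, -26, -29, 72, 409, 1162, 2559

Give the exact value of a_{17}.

1st diffs: -23, -3, 101, 337, 753, 1397.
2nd diffs: 20, 104, 236, 416, 644.
3rd diffs: 84, 132, 180, 228.
4th diffs: 48, 48, 48 (constant).
So a_i = 2i^4 - 6i^3 - 4i^2 + i + 4.
Evaluating at i = 17 gives a_{17} = 136429.

136429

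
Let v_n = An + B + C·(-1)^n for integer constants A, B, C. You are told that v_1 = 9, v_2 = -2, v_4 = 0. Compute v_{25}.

Plug in n = 1, 2, 4: A + B - C = 9; 2A + B + C = -2; 4A + B + C = 0.
Subtracting the first from the second: A + 2C = -11.
Subtracting the second from the third: 2A = 2.
Solving: C = -6, A = 1, then B = 2.
Therefore v_{25} = 25 + 2 + (-6)·(-1) = 33.

33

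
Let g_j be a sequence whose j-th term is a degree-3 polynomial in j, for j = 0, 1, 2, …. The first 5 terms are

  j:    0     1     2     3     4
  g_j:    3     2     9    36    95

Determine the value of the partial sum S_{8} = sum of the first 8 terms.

1284

1st diffs: -1, 7, 27, 59.
2nd diffs: 8, 20, 32.
3rd diffs: 12, 12 (constant).
So g_j = 2j^3 - 2j^2 - j + 3.
Continuing: 198, 357, 584.
Summing j = 0..7 (8 terms) gives 1284.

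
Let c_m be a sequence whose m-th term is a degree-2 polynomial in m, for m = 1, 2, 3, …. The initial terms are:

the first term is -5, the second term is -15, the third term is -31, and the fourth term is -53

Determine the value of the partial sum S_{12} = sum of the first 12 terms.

1st diffs: -10, -16, -22.
2nd diffs: -6, -6 (constant).
So c_m = -3m^2 - m - 1.
Continuing: …, -81, -115, -155, -201, …, c_{12} = -445.
Summing m = 1..12 (12 terms) gives -2040.

-2040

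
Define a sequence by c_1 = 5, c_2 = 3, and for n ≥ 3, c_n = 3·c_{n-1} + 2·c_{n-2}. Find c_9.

Applying the relation repeatedly:
c_3 = 19;  c_4 = 63;  c_5 = 227;  c_6 = 807;  c_7 = 2875;  c_8 = 10239;  c_9 = 36467.

36467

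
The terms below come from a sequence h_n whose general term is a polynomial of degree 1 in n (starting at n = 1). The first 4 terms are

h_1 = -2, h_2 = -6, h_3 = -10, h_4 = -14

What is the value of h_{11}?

-42

1st diffs: -4, -4, -4 (constant).
So h_n = -4n + 2.
Evaluating at n = 11 gives h_{11} = -42.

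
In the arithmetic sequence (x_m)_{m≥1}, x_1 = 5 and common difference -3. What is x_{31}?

x_m = 5 + (m - 1)·(-3).
x_{31} = 5 + 30·(-3) = -85.

-85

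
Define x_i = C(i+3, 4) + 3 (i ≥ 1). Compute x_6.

C(9, 4) = 126, so x_6 = 129.

129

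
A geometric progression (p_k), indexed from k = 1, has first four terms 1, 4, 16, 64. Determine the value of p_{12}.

4194304

Common ratio r = 4.
p_k = 1·4^(k-1).
p_{12} = 1·4^11 = 4194304.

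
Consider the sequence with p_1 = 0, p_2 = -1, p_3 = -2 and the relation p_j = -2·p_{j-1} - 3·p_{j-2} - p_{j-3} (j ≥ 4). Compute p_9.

-15

Applying the relation repeatedly:
p_4 = 7; p_5 = -7; p_6 = -5; p_7 = 24; p_8 = -26; p_9 = -15.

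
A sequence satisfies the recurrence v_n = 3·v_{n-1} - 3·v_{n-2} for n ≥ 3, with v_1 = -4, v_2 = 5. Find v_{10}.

Applying the relation repeatedly:
v_3 = 27, v_4 = 66, v_5 = 117, v_6 = 153, v_7 = 108, v_8 = -135, v_9 = -729, v_{10} = -1782.

-1782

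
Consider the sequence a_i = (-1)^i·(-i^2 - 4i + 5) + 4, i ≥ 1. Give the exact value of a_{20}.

(-1)^20 = 1; -i^2 - 4i + 5 at i=20 is -475; so a_{20} = -471.

-471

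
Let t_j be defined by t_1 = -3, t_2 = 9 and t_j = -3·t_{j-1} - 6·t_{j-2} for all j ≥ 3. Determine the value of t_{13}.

Compute successive terms:
t_3 = -9;  t_4 = -27;  t_5 = 135;  …;  t_{10} = 3645;  t_{11} = 16767;  t_{12} = -72171;  t_{13} = 115911.

115911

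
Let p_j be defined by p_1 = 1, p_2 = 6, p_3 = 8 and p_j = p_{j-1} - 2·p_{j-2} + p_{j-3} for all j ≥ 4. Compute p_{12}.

79

Iterate the recurrence:
p_4 = -3  p_5 = -13  p_6 = 1  p_7 = 24  p_8 = 9  p_9 = -38  p_{10} = -32  p_{11} = 53  p_{12} = 79.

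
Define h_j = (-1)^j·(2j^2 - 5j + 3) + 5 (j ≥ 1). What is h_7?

(-1)^7 = -1; 2j^2 - 5j + 3 at j=7 is 66; so h_7 = -61.

-61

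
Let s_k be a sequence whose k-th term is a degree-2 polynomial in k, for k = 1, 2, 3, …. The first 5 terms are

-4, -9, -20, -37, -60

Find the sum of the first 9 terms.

1st diffs: -5, -11, -17, -23.
2nd diffs: -6, -6, -6 (constant).
So s_k = -3k^2 + 4k - 5.
Continuing: -89, -124, -165, -212.
Summing k = 1..9 (9 terms) gives -720.

-720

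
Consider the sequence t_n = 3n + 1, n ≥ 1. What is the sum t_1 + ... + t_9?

144

Over n = 1..9: Σn = 45.
Total = (3)·45 + (1)·9 = 144.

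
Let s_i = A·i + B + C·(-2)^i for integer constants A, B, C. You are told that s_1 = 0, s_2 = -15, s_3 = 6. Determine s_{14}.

-32811

Plug in i = 1, 2, 3: A + B - 2C = 0; 2A + B + 4C = -15; 3A + B - 8C = 6.
Subtracting the first from the second: A + 6C = -15.
Subtracting the second from the third: A - 12C = 21.
Solving: C = -2, A = -3, then B = -1.
Therefore s_{14} = -42 + (-1) + (-2)·16384 = -32811.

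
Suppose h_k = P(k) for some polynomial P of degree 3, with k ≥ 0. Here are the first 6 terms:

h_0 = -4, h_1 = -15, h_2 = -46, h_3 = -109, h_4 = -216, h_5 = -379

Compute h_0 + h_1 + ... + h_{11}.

-11114

1st diffs: -11, -31, -63, -107, -163.
2nd diffs: -20, -32, -44, -56.
3rd diffs: -12, -12, -12 (constant).
Newton forward-difference form: h_k = -4 + (-11)·C(k,1) + (-20)·C(k,2) + (-12)·C(k,3).
Continuing: …, -610, -921, -1324, -1831, …, h_{11} = -3205.
Summing k = 0..11 (12 terms) gives -11114.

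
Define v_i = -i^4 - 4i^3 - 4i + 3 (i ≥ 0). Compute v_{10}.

v_{10} = -1·10^4 - 4·10^3 - 4·10 + 3 = -14037.

-14037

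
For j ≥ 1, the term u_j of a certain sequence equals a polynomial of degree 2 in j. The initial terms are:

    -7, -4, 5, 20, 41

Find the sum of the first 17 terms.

4369

1st diffs: 3, 9, 15, 21.
2nd diffs: 6, 6, 6 (constant).
Newton forward-difference form: u_j = -7 + 3·C(j-1,1) + 6·C(j-1,2).
Continuing: …, 68, 101, 140, 185, …, u_{17} = 761.
Summing j = 1..17 (17 terms) gives 4369.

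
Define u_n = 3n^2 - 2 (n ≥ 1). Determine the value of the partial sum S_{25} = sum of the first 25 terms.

Over n = 1..25: Σn = 325, Σn² = 5525.
Total = (3)·5525 + (-2)·25 = 16525.

16525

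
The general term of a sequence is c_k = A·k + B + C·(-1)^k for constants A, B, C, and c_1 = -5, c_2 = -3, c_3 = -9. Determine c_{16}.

-31

Plug in k = 1, 2, 3: A + B - C = -5; 2A + B + C = -3; 3A + B - C = -9.
Subtracting the first from the second: A + 2C = 2.
Subtracting the second from the third: A - 2C = -6.
Solving: C = 2, A = -2, then B = -1.
So c_k = -2·k + (-1) + 2·(-1)^k; at k=16 this is -31.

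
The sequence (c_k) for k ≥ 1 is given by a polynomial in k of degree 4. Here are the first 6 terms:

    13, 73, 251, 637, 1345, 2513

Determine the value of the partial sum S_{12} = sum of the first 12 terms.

93634

1st diffs: 60, 178, 386, 708, 1168.
2nd diffs: 118, 208, 322, 460.
3rd diffs: 90, 114, 138.
4th diffs: 24, 24 (constant).
So c_k = k^4 + 5k^3 + 4k^2 - 2k + 5.
Continuing: …, 4303, 6901, 10517, 15385, …, c_{12} = 29933.
Summing k = 1..12 (12 terms) gives 93634.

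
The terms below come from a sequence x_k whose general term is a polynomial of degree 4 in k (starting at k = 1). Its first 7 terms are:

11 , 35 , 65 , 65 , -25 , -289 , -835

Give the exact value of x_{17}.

1st diffs: 24, 30, 0, -90, -264, -546.
2nd diffs: 6, -30, -90, -174, -282.
3rd diffs: -36, -60, -84, -108.
4th diffs: -24, -24, -24 (constant).
Newton forward-difference form: x_k = 11 + 24·C(k-1,1) + 6·C(k-1,2) + (-36)·C(k-1,3) + (-24)·C(k-1,4).
At k = 17: k-1 = 16, so x_{17} = 11 + 384 + 720 - 20160 - 43680 = -62725.

-62725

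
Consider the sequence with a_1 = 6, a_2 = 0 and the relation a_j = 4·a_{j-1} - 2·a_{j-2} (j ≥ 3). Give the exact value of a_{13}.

Step forward from the initial values:
a_3 = -12;  a_4 = -48;  a_5 = -168;  …;  a_{10} = -78336;  a_{11} = -267456;  a_{12} = -913152;  a_{13} = -3117696.

-3117696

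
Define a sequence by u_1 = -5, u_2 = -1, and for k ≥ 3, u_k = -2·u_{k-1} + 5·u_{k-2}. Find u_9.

Compute successive terms:
u_3 = -23; u_4 = 41; u_5 = -197; u_6 = 599; u_7 = -2183; u_8 = 7361; u_9 = -25637.

-25637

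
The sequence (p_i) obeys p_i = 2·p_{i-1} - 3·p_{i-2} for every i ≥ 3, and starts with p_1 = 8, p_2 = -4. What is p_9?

-536

p_3 = -32; p_4 = -52; p_5 = -8; p_6 = 140; p_7 = 304; p_8 = 188; p_9 = -536.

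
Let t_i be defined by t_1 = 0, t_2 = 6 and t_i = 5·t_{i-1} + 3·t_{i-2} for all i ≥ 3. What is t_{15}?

Applying the relation repeatedly:
t_3 = 30;  t_4 = 168;  t_5 = 930;  …;  t_{12} = 149227458;  t_{13} = 826926240;  t_{14} = 4582313574;  t_{15} = 25392346590.

25392346590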